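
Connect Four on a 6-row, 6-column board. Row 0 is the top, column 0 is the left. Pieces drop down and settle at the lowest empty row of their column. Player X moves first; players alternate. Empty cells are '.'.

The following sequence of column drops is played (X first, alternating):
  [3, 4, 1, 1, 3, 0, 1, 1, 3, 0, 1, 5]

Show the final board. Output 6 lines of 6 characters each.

Answer: ......
.X....
.O....
.X.X..
OO.X..
OX.XOO

Derivation:
Move 1: X drops in col 3, lands at row 5
Move 2: O drops in col 4, lands at row 5
Move 3: X drops in col 1, lands at row 5
Move 4: O drops in col 1, lands at row 4
Move 5: X drops in col 3, lands at row 4
Move 6: O drops in col 0, lands at row 5
Move 7: X drops in col 1, lands at row 3
Move 8: O drops in col 1, lands at row 2
Move 9: X drops in col 3, lands at row 3
Move 10: O drops in col 0, lands at row 4
Move 11: X drops in col 1, lands at row 1
Move 12: O drops in col 5, lands at row 5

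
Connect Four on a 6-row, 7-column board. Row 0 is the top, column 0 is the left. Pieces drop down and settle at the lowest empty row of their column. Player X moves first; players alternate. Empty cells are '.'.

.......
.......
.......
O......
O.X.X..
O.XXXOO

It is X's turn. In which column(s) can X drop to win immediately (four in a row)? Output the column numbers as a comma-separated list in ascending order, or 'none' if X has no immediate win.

col 0: drop X → no win
col 1: drop X → WIN!
col 2: drop X → no win
col 3: drop X → no win
col 4: drop X → no win
col 5: drop X → no win
col 6: drop X → no win

Answer: 1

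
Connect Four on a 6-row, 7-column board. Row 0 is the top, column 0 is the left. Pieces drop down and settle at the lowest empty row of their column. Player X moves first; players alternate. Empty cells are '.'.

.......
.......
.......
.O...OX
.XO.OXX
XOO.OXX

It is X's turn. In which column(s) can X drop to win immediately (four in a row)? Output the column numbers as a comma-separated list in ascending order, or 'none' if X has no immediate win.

col 0: drop X → no win
col 1: drop X → no win
col 2: drop X → no win
col 3: drop X → no win
col 4: drop X → no win
col 5: drop X → no win
col 6: drop X → WIN!

Answer: 6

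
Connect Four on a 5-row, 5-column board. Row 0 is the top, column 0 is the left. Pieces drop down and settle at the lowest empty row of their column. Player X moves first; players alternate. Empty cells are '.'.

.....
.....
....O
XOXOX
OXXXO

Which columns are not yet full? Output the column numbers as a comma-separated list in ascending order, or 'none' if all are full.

Answer: 0,1,2,3,4

Derivation:
col 0: top cell = '.' → open
col 1: top cell = '.' → open
col 2: top cell = '.' → open
col 3: top cell = '.' → open
col 4: top cell = '.' → open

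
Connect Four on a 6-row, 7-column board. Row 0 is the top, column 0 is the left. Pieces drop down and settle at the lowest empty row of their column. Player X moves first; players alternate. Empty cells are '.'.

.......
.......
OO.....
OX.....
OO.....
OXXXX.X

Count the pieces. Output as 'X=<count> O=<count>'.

X=6 O=6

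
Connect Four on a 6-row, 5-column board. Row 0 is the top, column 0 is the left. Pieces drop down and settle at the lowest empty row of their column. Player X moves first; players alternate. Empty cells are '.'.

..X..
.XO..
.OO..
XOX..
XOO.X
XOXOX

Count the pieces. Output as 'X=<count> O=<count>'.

X=9 O=8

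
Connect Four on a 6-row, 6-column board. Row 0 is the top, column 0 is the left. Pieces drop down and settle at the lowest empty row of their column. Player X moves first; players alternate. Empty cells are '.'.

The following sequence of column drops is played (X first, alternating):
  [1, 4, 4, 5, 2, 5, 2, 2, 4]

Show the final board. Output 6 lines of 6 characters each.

Move 1: X drops in col 1, lands at row 5
Move 2: O drops in col 4, lands at row 5
Move 3: X drops in col 4, lands at row 4
Move 4: O drops in col 5, lands at row 5
Move 5: X drops in col 2, lands at row 5
Move 6: O drops in col 5, lands at row 4
Move 7: X drops in col 2, lands at row 4
Move 8: O drops in col 2, lands at row 3
Move 9: X drops in col 4, lands at row 3

Answer: ......
......
......
..O.X.
..X.XO
.XX.OO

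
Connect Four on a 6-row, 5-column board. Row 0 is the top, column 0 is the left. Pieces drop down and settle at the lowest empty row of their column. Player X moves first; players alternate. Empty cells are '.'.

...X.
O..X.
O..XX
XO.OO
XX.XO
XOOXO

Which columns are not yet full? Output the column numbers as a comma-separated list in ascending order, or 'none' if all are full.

col 0: top cell = '.' → open
col 1: top cell = '.' → open
col 2: top cell = '.' → open
col 3: top cell = 'X' → FULL
col 4: top cell = '.' → open

Answer: 0,1,2,4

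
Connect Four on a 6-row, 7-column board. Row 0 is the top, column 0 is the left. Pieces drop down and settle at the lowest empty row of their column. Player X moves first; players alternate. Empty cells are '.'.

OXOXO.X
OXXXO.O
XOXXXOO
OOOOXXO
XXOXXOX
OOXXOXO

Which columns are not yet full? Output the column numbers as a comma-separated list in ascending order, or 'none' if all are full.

Answer: 5

Derivation:
col 0: top cell = 'O' → FULL
col 1: top cell = 'X' → FULL
col 2: top cell = 'O' → FULL
col 3: top cell = 'X' → FULL
col 4: top cell = 'O' → FULL
col 5: top cell = '.' → open
col 6: top cell = 'X' → FULL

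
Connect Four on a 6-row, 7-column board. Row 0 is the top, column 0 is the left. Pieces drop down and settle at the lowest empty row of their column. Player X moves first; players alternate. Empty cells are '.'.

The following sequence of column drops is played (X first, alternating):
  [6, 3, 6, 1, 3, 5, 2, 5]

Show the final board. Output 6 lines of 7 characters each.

Move 1: X drops in col 6, lands at row 5
Move 2: O drops in col 3, lands at row 5
Move 3: X drops in col 6, lands at row 4
Move 4: O drops in col 1, lands at row 5
Move 5: X drops in col 3, lands at row 4
Move 6: O drops in col 5, lands at row 5
Move 7: X drops in col 2, lands at row 5
Move 8: O drops in col 5, lands at row 4

Answer: .......
.......
.......
.......
...X.OX
.OXO.OX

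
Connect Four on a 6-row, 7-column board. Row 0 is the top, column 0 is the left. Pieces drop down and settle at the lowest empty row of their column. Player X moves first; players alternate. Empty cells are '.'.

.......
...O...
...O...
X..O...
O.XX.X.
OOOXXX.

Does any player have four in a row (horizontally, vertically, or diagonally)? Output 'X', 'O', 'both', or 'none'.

none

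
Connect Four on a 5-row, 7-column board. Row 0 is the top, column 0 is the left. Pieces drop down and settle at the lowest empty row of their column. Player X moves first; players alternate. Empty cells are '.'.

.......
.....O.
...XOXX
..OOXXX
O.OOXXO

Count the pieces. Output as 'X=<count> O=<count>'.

X=8 O=8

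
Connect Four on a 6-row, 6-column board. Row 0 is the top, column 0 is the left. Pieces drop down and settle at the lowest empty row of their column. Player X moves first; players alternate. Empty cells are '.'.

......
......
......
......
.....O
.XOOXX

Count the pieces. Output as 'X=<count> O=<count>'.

X=3 O=3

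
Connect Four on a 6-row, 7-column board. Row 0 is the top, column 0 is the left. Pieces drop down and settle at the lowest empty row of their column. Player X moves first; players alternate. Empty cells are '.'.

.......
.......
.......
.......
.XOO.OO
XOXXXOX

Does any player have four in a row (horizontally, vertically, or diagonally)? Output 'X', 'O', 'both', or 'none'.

none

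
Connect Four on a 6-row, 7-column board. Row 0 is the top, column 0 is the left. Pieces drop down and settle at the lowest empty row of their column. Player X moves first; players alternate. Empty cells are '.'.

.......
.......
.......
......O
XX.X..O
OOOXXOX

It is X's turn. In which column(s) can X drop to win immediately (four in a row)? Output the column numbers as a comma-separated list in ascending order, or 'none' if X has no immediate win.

col 0: drop X → no win
col 1: drop X → no win
col 2: drop X → WIN!
col 3: drop X → no win
col 4: drop X → no win
col 5: drop X → no win
col 6: drop X → no win

Answer: 2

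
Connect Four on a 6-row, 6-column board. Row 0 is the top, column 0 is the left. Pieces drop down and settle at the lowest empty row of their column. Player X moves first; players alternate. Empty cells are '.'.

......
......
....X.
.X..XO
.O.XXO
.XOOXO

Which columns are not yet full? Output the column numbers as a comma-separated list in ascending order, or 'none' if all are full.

col 0: top cell = '.' → open
col 1: top cell = '.' → open
col 2: top cell = '.' → open
col 3: top cell = '.' → open
col 4: top cell = '.' → open
col 5: top cell = '.' → open

Answer: 0,1,2,3,4,5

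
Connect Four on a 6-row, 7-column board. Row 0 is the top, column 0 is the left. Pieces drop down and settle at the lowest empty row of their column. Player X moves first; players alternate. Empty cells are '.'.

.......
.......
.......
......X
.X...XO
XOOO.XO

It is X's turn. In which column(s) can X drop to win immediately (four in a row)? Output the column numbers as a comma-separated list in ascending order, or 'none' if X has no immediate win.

col 0: drop X → no win
col 1: drop X → no win
col 2: drop X → no win
col 3: drop X → no win
col 4: drop X → no win
col 5: drop X → no win
col 6: drop X → no win

Answer: none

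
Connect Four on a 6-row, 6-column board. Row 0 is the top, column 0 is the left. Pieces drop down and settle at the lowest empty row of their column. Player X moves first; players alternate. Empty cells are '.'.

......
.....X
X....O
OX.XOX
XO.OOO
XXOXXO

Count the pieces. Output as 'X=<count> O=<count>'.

X=10 O=9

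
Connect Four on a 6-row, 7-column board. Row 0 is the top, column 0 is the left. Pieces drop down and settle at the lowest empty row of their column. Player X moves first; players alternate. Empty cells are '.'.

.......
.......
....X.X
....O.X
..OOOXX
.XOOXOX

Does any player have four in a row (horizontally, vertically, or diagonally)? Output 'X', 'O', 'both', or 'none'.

X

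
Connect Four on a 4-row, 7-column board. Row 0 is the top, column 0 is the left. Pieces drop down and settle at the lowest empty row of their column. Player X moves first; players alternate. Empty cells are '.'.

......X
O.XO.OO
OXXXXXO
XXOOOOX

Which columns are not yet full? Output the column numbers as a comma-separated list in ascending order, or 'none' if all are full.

Answer: 0,1,2,3,4,5

Derivation:
col 0: top cell = '.' → open
col 1: top cell = '.' → open
col 2: top cell = '.' → open
col 3: top cell = '.' → open
col 4: top cell = '.' → open
col 5: top cell = '.' → open
col 6: top cell = 'X' → FULL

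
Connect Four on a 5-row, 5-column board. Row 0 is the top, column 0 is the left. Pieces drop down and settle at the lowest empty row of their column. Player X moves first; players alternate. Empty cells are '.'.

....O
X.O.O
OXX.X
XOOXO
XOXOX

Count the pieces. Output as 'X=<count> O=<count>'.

X=9 O=9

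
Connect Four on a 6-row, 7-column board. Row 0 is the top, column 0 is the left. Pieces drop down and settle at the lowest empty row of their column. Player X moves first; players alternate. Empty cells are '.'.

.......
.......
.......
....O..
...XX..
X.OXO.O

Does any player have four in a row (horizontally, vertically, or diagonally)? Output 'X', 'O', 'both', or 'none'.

none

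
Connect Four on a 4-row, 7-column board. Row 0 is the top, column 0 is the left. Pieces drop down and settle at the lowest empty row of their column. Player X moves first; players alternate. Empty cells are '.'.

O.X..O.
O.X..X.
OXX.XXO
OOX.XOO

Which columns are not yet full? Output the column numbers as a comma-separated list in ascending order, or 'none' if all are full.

col 0: top cell = 'O' → FULL
col 1: top cell = '.' → open
col 2: top cell = 'X' → FULL
col 3: top cell = '.' → open
col 4: top cell = '.' → open
col 5: top cell = 'O' → FULL
col 6: top cell = '.' → open

Answer: 1,3,4,6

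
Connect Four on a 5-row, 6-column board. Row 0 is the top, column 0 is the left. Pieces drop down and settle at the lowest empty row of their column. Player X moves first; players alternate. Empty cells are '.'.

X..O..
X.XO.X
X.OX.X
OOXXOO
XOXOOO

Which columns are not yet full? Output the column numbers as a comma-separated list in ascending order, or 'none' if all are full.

Answer: 1,2,4,5

Derivation:
col 0: top cell = 'X' → FULL
col 1: top cell = '.' → open
col 2: top cell = '.' → open
col 3: top cell = 'O' → FULL
col 4: top cell = '.' → open
col 5: top cell = '.' → open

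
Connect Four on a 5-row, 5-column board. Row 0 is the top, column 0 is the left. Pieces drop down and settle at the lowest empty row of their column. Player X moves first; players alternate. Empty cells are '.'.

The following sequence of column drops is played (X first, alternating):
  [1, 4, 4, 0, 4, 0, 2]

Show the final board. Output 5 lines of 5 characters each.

Answer: .....
.....
....X
O...X
OXX.O

Derivation:
Move 1: X drops in col 1, lands at row 4
Move 2: O drops in col 4, lands at row 4
Move 3: X drops in col 4, lands at row 3
Move 4: O drops in col 0, lands at row 4
Move 5: X drops in col 4, lands at row 2
Move 6: O drops in col 0, lands at row 3
Move 7: X drops in col 2, lands at row 4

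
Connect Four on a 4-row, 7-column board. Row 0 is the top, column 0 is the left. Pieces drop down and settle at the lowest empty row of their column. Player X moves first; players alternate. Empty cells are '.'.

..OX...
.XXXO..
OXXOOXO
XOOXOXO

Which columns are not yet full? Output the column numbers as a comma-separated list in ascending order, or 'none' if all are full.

col 0: top cell = '.' → open
col 1: top cell = '.' → open
col 2: top cell = 'O' → FULL
col 3: top cell = 'X' → FULL
col 4: top cell = '.' → open
col 5: top cell = '.' → open
col 6: top cell = '.' → open

Answer: 0,1,4,5,6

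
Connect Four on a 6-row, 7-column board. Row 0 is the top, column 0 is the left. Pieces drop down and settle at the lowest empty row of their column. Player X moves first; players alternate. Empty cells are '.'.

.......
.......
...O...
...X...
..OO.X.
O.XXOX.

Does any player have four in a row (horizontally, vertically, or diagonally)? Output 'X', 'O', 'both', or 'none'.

none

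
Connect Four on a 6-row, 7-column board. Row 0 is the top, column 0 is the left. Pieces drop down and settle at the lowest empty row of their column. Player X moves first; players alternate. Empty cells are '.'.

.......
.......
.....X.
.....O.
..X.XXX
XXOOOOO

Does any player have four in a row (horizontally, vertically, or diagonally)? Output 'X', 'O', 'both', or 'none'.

O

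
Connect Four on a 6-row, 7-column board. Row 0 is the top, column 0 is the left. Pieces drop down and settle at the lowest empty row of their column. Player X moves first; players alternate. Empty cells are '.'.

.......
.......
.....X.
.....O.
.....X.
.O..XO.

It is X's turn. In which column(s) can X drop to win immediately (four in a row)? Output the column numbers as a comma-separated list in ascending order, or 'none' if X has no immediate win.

col 0: drop X → no win
col 1: drop X → no win
col 2: drop X → no win
col 3: drop X → no win
col 4: drop X → no win
col 5: drop X → no win
col 6: drop X → no win

Answer: none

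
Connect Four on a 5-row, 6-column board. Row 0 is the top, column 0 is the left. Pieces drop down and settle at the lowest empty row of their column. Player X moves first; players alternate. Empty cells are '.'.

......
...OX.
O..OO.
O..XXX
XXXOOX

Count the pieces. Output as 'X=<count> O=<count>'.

X=8 O=7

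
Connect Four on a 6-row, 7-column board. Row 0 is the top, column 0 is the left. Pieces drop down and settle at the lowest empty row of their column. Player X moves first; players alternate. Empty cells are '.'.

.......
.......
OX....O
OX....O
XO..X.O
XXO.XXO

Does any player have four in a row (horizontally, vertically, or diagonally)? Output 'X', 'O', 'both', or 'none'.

O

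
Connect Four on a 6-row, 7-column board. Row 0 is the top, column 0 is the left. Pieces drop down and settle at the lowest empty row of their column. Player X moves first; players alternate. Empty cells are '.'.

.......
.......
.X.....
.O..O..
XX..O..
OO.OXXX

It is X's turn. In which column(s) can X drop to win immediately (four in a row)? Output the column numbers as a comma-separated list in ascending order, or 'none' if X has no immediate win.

Answer: none

Derivation:
col 0: drop X → no win
col 1: drop X → no win
col 2: drop X → no win
col 3: drop X → no win
col 4: drop X → no win
col 5: drop X → no win
col 6: drop X → no win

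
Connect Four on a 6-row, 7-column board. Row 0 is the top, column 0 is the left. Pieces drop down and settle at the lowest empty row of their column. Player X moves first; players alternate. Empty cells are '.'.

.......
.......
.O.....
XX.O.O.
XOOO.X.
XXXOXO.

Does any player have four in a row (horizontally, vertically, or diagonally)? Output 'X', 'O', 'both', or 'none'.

none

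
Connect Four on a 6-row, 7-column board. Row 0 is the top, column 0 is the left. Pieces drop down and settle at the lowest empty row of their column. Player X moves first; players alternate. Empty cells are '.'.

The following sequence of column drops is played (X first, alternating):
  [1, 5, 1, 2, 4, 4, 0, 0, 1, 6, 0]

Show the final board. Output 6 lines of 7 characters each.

Answer: .......
.......
.......
XX.....
OX..O..
XXO.XOO

Derivation:
Move 1: X drops in col 1, lands at row 5
Move 2: O drops in col 5, lands at row 5
Move 3: X drops in col 1, lands at row 4
Move 4: O drops in col 2, lands at row 5
Move 5: X drops in col 4, lands at row 5
Move 6: O drops in col 4, lands at row 4
Move 7: X drops in col 0, lands at row 5
Move 8: O drops in col 0, lands at row 4
Move 9: X drops in col 1, lands at row 3
Move 10: O drops in col 6, lands at row 5
Move 11: X drops in col 0, lands at row 3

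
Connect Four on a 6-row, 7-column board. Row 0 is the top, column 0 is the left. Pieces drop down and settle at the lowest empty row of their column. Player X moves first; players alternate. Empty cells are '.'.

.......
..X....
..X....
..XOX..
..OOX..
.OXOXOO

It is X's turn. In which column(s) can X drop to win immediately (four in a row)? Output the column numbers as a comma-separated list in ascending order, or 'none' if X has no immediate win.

Answer: 2,4

Derivation:
col 0: drop X → no win
col 1: drop X → no win
col 2: drop X → WIN!
col 3: drop X → no win
col 4: drop X → WIN!
col 5: drop X → no win
col 6: drop X → no win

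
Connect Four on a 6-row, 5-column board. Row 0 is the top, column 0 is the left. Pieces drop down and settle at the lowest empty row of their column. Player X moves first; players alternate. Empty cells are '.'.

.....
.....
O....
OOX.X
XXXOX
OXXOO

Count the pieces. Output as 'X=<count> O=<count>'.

X=8 O=7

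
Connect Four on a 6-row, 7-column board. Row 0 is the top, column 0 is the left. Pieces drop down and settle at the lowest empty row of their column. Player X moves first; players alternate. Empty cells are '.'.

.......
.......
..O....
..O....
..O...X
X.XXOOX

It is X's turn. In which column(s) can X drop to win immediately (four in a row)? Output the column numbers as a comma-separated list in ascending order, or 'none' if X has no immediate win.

Answer: 1

Derivation:
col 0: drop X → no win
col 1: drop X → WIN!
col 2: drop X → no win
col 3: drop X → no win
col 4: drop X → no win
col 5: drop X → no win
col 6: drop X → no win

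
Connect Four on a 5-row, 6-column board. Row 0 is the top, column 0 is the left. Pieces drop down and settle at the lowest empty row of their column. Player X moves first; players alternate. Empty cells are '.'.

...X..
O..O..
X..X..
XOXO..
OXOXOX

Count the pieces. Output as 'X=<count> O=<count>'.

X=8 O=7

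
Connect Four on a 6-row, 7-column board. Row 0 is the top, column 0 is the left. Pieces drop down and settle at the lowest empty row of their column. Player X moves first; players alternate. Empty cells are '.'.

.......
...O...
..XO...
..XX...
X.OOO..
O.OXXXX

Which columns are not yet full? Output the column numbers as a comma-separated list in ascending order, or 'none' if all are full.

Answer: 0,1,2,3,4,5,6

Derivation:
col 0: top cell = '.' → open
col 1: top cell = '.' → open
col 2: top cell = '.' → open
col 3: top cell = '.' → open
col 4: top cell = '.' → open
col 5: top cell = '.' → open
col 6: top cell = '.' → open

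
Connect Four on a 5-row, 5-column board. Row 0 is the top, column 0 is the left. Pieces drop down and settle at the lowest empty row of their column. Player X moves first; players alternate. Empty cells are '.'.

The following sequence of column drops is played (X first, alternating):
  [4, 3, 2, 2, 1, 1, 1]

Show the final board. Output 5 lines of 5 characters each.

Move 1: X drops in col 4, lands at row 4
Move 2: O drops in col 3, lands at row 4
Move 3: X drops in col 2, lands at row 4
Move 4: O drops in col 2, lands at row 3
Move 5: X drops in col 1, lands at row 4
Move 6: O drops in col 1, lands at row 3
Move 7: X drops in col 1, lands at row 2

Answer: .....
.....
.X...
.OO..
.XXOX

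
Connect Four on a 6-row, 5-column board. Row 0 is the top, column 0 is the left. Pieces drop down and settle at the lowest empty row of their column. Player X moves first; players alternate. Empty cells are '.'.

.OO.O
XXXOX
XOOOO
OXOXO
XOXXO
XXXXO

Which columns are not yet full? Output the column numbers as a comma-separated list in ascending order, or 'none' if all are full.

Answer: 0,3

Derivation:
col 0: top cell = '.' → open
col 1: top cell = 'O' → FULL
col 2: top cell = 'O' → FULL
col 3: top cell = '.' → open
col 4: top cell = 'O' → FULL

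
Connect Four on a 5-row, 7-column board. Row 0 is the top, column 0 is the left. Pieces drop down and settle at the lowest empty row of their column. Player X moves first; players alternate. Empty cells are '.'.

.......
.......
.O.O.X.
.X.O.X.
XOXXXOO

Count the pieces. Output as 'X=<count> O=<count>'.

X=7 O=6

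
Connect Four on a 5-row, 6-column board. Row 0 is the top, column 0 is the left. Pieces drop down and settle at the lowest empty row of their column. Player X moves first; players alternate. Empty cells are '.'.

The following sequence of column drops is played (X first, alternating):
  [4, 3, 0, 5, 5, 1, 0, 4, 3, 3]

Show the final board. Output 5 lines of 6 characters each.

Answer: ......
......
...O..
X..XOX
XO.OXO

Derivation:
Move 1: X drops in col 4, lands at row 4
Move 2: O drops in col 3, lands at row 4
Move 3: X drops in col 0, lands at row 4
Move 4: O drops in col 5, lands at row 4
Move 5: X drops in col 5, lands at row 3
Move 6: O drops in col 1, lands at row 4
Move 7: X drops in col 0, lands at row 3
Move 8: O drops in col 4, lands at row 3
Move 9: X drops in col 3, lands at row 3
Move 10: O drops in col 3, lands at row 2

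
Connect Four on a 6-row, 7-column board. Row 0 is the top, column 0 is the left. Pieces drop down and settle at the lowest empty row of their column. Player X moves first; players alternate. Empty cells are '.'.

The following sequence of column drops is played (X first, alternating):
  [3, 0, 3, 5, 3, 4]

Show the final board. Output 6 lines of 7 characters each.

Move 1: X drops in col 3, lands at row 5
Move 2: O drops in col 0, lands at row 5
Move 3: X drops in col 3, lands at row 4
Move 4: O drops in col 5, lands at row 5
Move 5: X drops in col 3, lands at row 3
Move 6: O drops in col 4, lands at row 5

Answer: .......
.......
.......
...X...
...X...
O..XOO.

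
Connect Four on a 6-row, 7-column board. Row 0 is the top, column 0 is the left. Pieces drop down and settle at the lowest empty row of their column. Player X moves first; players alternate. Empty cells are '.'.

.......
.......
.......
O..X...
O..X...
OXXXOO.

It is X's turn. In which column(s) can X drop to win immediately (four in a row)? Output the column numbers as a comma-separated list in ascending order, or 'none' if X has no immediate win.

col 0: drop X → no win
col 1: drop X → no win
col 2: drop X → no win
col 3: drop X → WIN!
col 4: drop X → no win
col 5: drop X → no win
col 6: drop X → no win

Answer: 3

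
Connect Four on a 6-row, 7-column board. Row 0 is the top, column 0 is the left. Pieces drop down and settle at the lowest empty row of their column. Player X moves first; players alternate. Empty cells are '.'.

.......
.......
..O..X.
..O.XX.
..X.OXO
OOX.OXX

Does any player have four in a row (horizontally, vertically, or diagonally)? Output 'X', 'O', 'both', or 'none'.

X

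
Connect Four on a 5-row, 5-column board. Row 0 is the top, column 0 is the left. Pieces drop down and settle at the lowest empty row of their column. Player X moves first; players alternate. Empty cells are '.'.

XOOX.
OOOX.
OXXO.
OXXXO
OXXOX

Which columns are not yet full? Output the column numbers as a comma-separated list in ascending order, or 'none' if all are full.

Answer: 4

Derivation:
col 0: top cell = 'X' → FULL
col 1: top cell = 'O' → FULL
col 2: top cell = 'O' → FULL
col 3: top cell = 'X' → FULL
col 4: top cell = '.' → open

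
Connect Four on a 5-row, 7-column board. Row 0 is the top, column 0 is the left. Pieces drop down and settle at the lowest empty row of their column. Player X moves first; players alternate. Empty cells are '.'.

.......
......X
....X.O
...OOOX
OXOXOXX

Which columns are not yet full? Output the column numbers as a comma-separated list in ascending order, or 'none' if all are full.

col 0: top cell = '.' → open
col 1: top cell = '.' → open
col 2: top cell = '.' → open
col 3: top cell = '.' → open
col 4: top cell = '.' → open
col 5: top cell = '.' → open
col 6: top cell = '.' → open

Answer: 0,1,2,3,4,5,6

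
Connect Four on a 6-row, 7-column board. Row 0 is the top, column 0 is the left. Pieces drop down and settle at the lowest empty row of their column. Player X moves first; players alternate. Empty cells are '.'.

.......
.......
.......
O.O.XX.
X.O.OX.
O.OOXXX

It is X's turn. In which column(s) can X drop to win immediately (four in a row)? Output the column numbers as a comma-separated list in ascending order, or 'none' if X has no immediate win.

col 0: drop X → no win
col 1: drop X → no win
col 2: drop X → no win
col 3: drop X → no win
col 4: drop X → no win
col 5: drop X → WIN!
col 6: drop X → no win

Answer: 5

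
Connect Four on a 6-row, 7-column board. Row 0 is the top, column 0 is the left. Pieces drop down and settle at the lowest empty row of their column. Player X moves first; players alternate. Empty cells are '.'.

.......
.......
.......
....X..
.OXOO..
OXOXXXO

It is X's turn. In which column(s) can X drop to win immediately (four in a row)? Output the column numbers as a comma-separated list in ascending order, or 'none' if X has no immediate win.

Answer: none

Derivation:
col 0: drop X → no win
col 1: drop X → no win
col 2: drop X → no win
col 3: drop X → no win
col 4: drop X → no win
col 5: drop X → no win
col 6: drop X → no win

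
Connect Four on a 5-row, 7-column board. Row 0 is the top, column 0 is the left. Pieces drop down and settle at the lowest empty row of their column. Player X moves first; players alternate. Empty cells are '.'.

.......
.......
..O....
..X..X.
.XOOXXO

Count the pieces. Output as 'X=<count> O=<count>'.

X=5 O=4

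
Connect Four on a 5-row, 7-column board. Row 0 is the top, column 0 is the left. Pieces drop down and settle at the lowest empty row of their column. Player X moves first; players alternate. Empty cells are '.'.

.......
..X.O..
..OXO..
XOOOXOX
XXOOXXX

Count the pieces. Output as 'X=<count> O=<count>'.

X=10 O=9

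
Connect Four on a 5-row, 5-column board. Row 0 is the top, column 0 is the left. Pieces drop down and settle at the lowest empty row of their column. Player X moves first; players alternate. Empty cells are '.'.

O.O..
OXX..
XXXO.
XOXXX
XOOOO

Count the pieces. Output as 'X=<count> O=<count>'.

X=10 O=9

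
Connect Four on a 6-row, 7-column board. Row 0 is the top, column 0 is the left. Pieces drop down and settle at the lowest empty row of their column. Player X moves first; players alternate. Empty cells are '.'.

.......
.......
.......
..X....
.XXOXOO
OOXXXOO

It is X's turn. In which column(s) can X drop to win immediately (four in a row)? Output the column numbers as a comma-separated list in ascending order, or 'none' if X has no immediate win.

col 0: drop X → no win
col 1: drop X → no win
col 2: drop X → WIN!
col 3: drop X → no win
col 4: drop X → no win
col 5: drop X → no win
col 6: drop X → no win

Answer: 2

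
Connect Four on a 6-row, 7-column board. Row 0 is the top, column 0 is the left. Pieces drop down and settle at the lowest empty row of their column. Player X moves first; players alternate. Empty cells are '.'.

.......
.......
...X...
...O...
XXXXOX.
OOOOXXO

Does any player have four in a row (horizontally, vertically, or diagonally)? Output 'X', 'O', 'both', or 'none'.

both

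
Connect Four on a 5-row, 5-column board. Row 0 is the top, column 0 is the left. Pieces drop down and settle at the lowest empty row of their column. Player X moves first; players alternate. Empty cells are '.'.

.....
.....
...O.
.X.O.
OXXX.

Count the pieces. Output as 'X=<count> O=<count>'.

X=4 O=3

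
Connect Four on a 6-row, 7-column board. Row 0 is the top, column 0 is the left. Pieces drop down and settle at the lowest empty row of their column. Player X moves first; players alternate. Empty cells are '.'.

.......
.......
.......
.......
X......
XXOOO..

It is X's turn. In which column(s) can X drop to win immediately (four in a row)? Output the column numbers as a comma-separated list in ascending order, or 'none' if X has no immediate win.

col 0: drop X → no win
col 1: drop X → no win
col 2: drop X → no win
col 3: drop X → no win
col 4: drop X → no win
col 5: drop X → no win
col 6: drop X → no win

Answer: none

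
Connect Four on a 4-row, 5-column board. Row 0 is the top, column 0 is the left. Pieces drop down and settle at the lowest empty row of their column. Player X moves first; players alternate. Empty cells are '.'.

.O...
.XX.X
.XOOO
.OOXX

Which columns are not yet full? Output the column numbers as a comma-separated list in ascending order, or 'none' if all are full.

Answer: 0,2,3,4

Derivation:
col 0: top cell = '.' → open
col 1: top cell = 'O' → FULL
col 2: top cell = '.' → open
col 3: top cell = '.' → open
col 4: top cell = '.' → open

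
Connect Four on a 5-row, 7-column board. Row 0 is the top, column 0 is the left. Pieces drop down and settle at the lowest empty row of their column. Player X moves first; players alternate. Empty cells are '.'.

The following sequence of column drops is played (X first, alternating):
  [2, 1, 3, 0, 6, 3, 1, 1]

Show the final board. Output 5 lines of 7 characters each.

Move 1: X drops in col 2, lands at row 4
Move 2: O drops in col 1, lands at row 4
Move 3: X drops in col 3, lands at row 4
Move 4: O drops in col 0, lands at row 4
Move 5: X drops in col 6, lands at row 4
Move 6: O drops in col 3, lands at row 3
Move 7: X drops in col 1, lands at row 3
Move 8: O drops in col 1, lands at row 2

Answer: .......
.......
.O.....
.X.O...
OOXX..X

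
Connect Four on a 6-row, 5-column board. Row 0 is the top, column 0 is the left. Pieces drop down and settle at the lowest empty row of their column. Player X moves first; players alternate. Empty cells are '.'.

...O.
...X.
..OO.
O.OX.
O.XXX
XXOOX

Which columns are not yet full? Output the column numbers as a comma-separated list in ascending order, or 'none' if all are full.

col 0: top cell = '.' → open
col 1: top cell = '.' → open
col 2: top cell = '.' → open
col 3: top cell = 'O' → FULL
col 4: top cell = '.' → open

Answer: 0,1,2,4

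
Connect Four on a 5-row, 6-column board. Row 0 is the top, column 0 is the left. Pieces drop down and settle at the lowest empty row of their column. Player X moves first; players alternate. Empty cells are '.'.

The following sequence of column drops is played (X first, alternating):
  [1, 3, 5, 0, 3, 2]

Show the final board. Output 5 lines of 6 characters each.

Answer: ......
......
......
...X..
OXOO.X

Derivation:
Move 1: X drops in col 1, lands at row 4
Move 2: O drops in col 3, lands at row 4
Move 3: X drops in col 5, lands at row 4
Move 4: O drops in col 0, lands at row 4
Move 5: X drops in col 3, lands at row 3
Move 6: O drops in col 2, lands at row 4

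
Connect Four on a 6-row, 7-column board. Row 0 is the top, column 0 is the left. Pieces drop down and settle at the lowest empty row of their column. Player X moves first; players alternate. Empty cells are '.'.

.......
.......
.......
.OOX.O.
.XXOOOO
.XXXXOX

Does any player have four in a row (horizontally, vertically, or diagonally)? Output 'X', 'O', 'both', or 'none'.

both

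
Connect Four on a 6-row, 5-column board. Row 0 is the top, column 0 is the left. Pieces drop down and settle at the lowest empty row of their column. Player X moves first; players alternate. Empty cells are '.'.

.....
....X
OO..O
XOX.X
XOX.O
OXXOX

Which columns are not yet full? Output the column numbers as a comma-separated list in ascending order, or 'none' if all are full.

col 0: top cell = '.' → open
col 1: top cell = '.' → open
col 2: top cell = '.' → open
col 3: top cell = '.' → open
col 4: top cell = '.' → open

Answer: 0,1,2,3,4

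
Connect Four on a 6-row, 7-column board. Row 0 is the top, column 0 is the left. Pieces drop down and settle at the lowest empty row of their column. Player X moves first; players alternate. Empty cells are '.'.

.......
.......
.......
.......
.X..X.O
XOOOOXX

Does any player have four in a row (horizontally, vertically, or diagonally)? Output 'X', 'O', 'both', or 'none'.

O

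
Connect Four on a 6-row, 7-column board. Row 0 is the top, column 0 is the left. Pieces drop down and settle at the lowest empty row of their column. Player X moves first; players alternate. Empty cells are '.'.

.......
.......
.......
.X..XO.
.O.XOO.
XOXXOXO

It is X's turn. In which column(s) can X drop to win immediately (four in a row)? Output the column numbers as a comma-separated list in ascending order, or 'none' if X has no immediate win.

Answer: 5

Derivation:
col 0: drop X → no win
col 1: drop X → no win
col 2: drop X → no win
col 3: drop X → no win
col 4: drop X → no win
col 5: drop X → WIN!
col 6: drop X → no win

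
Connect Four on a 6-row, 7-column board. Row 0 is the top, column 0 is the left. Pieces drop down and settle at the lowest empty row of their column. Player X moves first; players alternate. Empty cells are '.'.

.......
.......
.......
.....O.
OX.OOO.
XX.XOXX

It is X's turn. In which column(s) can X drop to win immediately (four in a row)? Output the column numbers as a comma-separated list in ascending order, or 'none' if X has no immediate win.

Answer: 2

Derivation:
col 0: drop X → no win
col 1: drop X → no win
col 2: drop X → WIN!
col 3: drop X → no win
col 4: drop X → no win
col 5: drop X → no win
col 6: drop X → no win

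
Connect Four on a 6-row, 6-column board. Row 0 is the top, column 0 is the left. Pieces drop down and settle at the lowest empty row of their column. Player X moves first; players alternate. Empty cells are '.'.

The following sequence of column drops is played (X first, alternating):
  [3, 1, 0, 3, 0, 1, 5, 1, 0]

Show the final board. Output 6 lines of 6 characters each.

Answer: ......
......
......
XO....
XO.O..
XO.X.X

Derivation:
Move 1: X drops in col 3, lands at row 5
Move 2: O drops in col 1, lands at row 5
Move 3: X drops in col 0, lands at row 5
Move 4: O drops in col 3, lands at row 4
Move 5: X drops in col 0, lands at row 4
Move 6: O drops in col 1, lands at row 4
Move 7: X drops in col 5, lands at row 5
Move 8: O drops in col 1, lands at row 3
Move 9: X drops in col 0, lands at row 3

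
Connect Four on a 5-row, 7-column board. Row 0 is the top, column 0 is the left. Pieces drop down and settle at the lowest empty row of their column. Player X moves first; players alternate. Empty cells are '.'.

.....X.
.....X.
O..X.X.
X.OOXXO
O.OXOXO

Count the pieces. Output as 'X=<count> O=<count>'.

X=9 O=8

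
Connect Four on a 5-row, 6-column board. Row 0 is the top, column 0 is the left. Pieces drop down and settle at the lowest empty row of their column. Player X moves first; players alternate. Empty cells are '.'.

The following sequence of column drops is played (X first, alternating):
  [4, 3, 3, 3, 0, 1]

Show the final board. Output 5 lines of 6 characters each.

Answer: ......
......
...O..
...X..
XO.OX.

Derivation:
Move 1: X drops in col 4, lands at row 4
Move 2: O drops in col 3, lands at row 4
Move 3: X drops in col 3, lands at row 3
Move 4: O drops in col 3, lands at row 2
Move 5: X drops in col 0, lands at row 4
Move 6: O drops in col 1, lands at row 4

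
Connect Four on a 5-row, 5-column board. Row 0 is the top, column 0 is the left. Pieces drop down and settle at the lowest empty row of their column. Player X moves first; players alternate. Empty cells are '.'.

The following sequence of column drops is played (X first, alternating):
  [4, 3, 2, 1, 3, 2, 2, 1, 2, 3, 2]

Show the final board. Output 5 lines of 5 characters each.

Answer: ..X..
..X..
..XO.
.OOX.
.OXOX

Derivation:
Move 1: X drops in col 4, lands at row 4
Move 2: O drops in col 3, lands at row 4
Move 3: X drops in col 2, lands at row 4
Move 4: O drops in col 1, lands at row 4
Move 5: X drops in col 3, lands at row 3
Move 6: O drops in col 2, lands at row 3
Move 7: X drops in col 2, lands at row 2
Move 8: O drops in col 1, lands at row 3
Move 9: X drops in col 2, lands at row 1
Move 10: O drops in col 3, lands at row 2
Move 11: X drops in col 2, lands at row 0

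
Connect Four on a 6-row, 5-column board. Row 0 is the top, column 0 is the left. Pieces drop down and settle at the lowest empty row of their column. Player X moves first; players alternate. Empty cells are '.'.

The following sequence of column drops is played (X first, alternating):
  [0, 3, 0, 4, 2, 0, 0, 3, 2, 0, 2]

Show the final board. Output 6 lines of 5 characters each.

Move 1: X drops in col 0, lands at row 5
Move 2: O drops in col 3, lands at row 5
Move 3: X drops in col 0, lands at row 4
Move 4: O drops in col 4, lands at row 5
Move 5: X drops in col 2, lands at row 5
Move 6: O drops in col 0, lands at row 3
Move 7: X drops in col 0, lands at row 2
Move 8: O drops in col 3, lands at row 4
Move 9: X drops in col 2, lands at row 4
Move 10: O drops in col 0, lands at row 1
Move 11: X drops in col 2, lands at row 3

Answer: .....
O....
X....
O.X..
X.XO.
X.XOO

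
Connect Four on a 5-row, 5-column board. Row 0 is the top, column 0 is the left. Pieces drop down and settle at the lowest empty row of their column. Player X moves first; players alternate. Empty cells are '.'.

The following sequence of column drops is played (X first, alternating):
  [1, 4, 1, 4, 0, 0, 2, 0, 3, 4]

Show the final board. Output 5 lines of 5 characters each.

Answer: .....
.....
O...O
OX..O
XXXXO

Derivation:
Move 1: X drops in col 1, lands at row 4
Move 2: O drops in col 4, lands at row 4
Move 3: X drops in col 1, lands at row 3
Move 4: O drops in col 4, lands at row 3
Move 5: X drops in col 0, lands at row 4
Move 6: O drops in col 0, lands at row 3
Move 7: X drops in col 2, lands at row 4
Move 8: O drops in col 0, lands at row 2
Move 9: X drops in col 3, lands at row 4
Move 10: O drops in col 4, lands at row 2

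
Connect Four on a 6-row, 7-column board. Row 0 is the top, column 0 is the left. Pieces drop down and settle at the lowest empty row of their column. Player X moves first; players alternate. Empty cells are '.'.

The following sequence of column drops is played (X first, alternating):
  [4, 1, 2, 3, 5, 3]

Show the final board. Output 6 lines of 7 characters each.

Answer: .......
.......
.......
.......
...O...
.OXOXX.

Derivation:
Move 1: X drops in col 4, lands at row 5
Move 2: O drops in col 1, lands at row 5
Move 3: X drops in col 2, lands at row 5
Move 4: O drops in col 3, lands at row 5
Move 5: X drops in col 5, lands at row 5
Move 6: O drops in col 3, lands at row 4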